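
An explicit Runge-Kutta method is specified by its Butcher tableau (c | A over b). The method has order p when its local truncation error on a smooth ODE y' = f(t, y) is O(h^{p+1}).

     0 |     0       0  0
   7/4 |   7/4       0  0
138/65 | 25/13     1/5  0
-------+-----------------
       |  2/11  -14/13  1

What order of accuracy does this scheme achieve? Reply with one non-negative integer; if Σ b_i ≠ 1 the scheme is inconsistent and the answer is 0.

b = (2/11, -14/13, 1)
c = (0, 7/4, 138/65)
Ac = (0, 0, 7/20)
Σ b_i: 2/11·1 + (-14/13)·1 + 1·1 = 15/143 ≠ 1 ⇒ order 0.

0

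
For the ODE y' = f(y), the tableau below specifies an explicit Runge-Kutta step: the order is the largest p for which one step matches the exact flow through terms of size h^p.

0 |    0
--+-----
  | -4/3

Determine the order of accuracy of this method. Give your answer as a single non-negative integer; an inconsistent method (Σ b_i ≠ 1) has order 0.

0

b = (-4/3)
c = (0)
Σ b_i: (-4/3)·1 = -4/3 ≠ 1 ⇒ order 0.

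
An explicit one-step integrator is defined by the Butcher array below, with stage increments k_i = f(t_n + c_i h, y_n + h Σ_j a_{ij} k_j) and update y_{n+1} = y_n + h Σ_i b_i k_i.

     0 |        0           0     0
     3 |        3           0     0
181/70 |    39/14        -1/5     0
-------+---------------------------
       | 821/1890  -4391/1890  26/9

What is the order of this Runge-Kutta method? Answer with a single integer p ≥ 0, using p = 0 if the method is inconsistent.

b = (821/1890, -4391/1890, 26/9)
c = (0, 3, 181/70)
Ac = (0, 0, -3/5)
Σ b_i: 821/1890·1 + (-4391/1890)·1 + 26/9·1 = 1 ✓
b·c: (-4391/1890)·3 + 26/9·181/70 = 1/2 ✓
b·c²: (-4391/1890)·9 + 26/9·32761/4900 = -17581/11025 ≠ 1/3 ⇒ order 2.
b·Ac: 26/9·(-3/5) = -26/15 ≠ 1/6

2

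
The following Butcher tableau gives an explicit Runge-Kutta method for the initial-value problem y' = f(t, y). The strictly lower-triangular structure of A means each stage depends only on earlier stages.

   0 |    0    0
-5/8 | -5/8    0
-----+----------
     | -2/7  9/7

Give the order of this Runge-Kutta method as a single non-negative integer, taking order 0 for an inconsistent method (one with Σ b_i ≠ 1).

b = (-2/7, 9/7)
c = (0, -5/8)
Σ b_i: (-2/7)·1 + 9/7·1 = 1 ✓
b·c: 9/7·(-5/8) = -45/56 ≠ 1/2 ⇒ order 1.

1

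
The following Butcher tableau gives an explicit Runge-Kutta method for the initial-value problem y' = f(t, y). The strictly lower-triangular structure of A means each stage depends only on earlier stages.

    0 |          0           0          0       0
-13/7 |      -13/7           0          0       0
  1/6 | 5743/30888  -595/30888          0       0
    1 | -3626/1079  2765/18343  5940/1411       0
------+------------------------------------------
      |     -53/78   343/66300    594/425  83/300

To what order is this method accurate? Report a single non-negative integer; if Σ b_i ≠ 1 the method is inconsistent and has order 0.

4

b = (-53/78, 343/66300, 594/425, 83/300)
c = (0, -13/7, 1/6, 1)
Ac = (0, 0, 85/2376, 35/83)
Σ b_i: (-53/78)·1 + 343/66300·1 + 594/425·1 + 83/300·1 = 1 ✓
b·c: 343/66300·(-13/7) + 594/425·1/6 + 83/300·1 = 1/2 ✓
b·c²: 343/66300·169/49 + 594/425·1/36 + 83/300·1 = 1/3 ✓
b·Ac: 594/425·85/2376 + 83/300·35/83 = 1/6 ✓
b·c³: 343/66300·(-2197/343) + 594/425·1/216 + 83/300·1 = 1/4 ✓
b·(c∘Ac): 594/425·85/14256 + 83/300·35/83 = 1/8 ✓
b·Ac²: 594/425·(-1105/16632) + 83/300·370/581 = 1/12 ✓
b·A²c: 83/300·25/166 = 1/24 ✓; 4 stages ⇒ order 4.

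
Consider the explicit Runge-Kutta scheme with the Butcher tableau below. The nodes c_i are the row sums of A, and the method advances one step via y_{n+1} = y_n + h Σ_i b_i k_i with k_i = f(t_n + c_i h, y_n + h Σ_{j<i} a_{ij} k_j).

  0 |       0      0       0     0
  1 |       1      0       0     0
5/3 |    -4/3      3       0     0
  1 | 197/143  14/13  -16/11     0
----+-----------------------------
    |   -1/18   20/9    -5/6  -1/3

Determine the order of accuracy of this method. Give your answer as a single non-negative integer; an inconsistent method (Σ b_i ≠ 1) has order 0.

2

b = (-1/18, 20/9, -5/6, -1/3)
c = (0, 1, 5/3, 1)
Ac = (0, 0, 3, -578/429)
Σ b_i: (-1/18)·1 + 20/9·1 + (-5/6)·1 + (-1/3)·1 = 1 ✓
b·c: 20/9·1 + (-5/6)·5/3 + (-1/3)·1 = 1/2 ✓
b·c²: 20/9·1 + (-5/6)·25/9 + (-1/3)·1 = -23/54 ≠ 1/3 ⇒ order 2.
b·Ac: (-5/6)·3 + (-1/3)·(-578/429) = -5279/2574 ≠ 1/6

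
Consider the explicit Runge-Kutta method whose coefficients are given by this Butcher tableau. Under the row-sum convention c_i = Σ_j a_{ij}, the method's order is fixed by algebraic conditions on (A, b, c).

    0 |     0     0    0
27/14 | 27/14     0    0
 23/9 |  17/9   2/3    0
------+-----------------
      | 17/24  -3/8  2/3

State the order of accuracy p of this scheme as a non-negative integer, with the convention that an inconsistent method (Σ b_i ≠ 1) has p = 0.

b = (17/24, -3/8, 2/3)
c = (0, 27/14, 23/9)
Ac = (0, 0, 9/7)
Σ b_i: 17/24·1 + (-3/8)·1 + 2/3·1 = 1 ✓
b·c: (-3/8)·27/14 + 2/3·23/9 = 2965/3024 ≠ 1/2 ⇒ order 1.

1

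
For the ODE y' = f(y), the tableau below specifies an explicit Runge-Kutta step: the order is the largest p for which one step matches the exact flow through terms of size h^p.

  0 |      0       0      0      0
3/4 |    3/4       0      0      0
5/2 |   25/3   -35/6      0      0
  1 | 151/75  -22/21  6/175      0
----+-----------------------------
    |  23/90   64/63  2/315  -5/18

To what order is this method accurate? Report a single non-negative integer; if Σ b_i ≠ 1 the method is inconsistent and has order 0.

4

b = (23/90, 64/63, 2/315, -5/18)
c = (0, 3/4, 5/2, 1)
Ac = (0, 0, -35/8, -7/10)
Σ b_i: 23/90·1 + 64/63·1 + 2/315·1 + (-5/18)·1 = 1 ✓
b·c: 64/63·3/4 + 2/315·5/2 + (-5/18)·1 = 1/2 ✓
b·c²: 64/63·9/16 + 2/315·25/4 + (-5/18)·1 = 1/3 ✓
b·Ac: 2/315·(-35/8) + (-5/18)·(-7/10) = 1/6 ✓
b·c³: 64/63·27/64 + 2/315·125/8 + (-5/18)·1 = 1/4 ✓
b·(c∘Ac): 2/315·(-175/16) + (-5/18)·(-7/10) = 1/8 ✓
b·Ac²: 2/315·(-105/32) + (-5/18)·(-3/8) = 1/12 ✓
b·A²c: (-5/18)·(-3/20) = 1/24 ✓; 4 stages ⇒ order 4.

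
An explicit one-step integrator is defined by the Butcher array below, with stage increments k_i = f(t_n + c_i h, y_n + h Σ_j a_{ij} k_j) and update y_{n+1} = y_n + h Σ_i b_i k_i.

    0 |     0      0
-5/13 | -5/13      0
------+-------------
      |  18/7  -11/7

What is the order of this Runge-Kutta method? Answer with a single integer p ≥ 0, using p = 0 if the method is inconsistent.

b = (18/7, -11/7)
c = (0, -5/13)
Σ b_i: 18/7·1 + (-11/7)·1 = 1 ✓
b·c: (-11/7)·(-5/13) = 55/91 ≠ 1/2 ⇒ order 1.

1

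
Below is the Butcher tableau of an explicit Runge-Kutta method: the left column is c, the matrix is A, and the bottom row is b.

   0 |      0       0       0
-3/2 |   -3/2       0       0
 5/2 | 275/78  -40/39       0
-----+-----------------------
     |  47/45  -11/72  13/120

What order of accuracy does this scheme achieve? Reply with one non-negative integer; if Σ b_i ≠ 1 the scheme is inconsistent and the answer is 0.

b = (47/45, -11/72, 13/120)
c = (0, -3/2, 5/2)
Ac = (0, 0, 20/13)
Σ b_i: 47/45·1 + (-11/72)·1 + 13/120·1 = 1 ✓
b·c: (-11/72)·(-3/2) + 13/120·5/2 = 1/2 ✓
b·c²: (-11/72)·9/4 + 13/120·25/4 = 1/3 ✓
b·Ac: 13/120·20/13 = 1/6 ✓; 3 stages ⇒ order 3.

3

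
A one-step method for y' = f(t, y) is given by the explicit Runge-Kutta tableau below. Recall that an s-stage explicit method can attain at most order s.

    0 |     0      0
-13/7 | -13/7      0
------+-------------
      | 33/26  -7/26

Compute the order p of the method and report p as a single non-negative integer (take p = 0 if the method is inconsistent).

2

b = (33/26, -7/26)
c = (0, -13/7)
Σ b_i: 33/26·1 + (-7/26)·1 = 1 ✓
b·c: (-7/26)·(-13/7) = 1/2 ✓; 2 stages ⇒ order 2.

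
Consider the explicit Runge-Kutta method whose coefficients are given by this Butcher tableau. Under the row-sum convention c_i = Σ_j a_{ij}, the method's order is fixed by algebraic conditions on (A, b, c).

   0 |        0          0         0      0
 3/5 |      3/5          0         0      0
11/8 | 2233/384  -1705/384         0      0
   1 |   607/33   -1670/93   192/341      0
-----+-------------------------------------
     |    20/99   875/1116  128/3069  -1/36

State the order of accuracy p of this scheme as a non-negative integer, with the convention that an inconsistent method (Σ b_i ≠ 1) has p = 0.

b = (20/99, 875/1116, 128/3069, -1/36)
c = (0, 3/5, 11/8, 1)
Ac = (0, 0, -341/128, -10)
Σ b_i: 20/99·1 + 875/1116·1 + 128/3069·1 + (-1/36)·1 = 1 ✓
b·c: 875/1116·3/5 + 128/3069·11/8 + (-1/36)·1 = 1/2 ✓
b·c²: 875/1116·9/25 + 128/3069·121/64 + (-1/36)·1 = 1/3 ✓
b·Ac: 128/3069·(-341/128) + (-1/36)·(-10) = 1/6 ✓
b·c³: 875/1116·27/125 + 128/3069·1331/512 + (-1/36)·1 = 1/4 ✓
b·(c∘Ac): 128/3069·(-3751/1024) + (-1/36)·(-10) = 1/8 ✓
b·Ac²: 128/3069·(-1023/640) + (-1/36)·(-27/5) = 1/12 ✓
b·A²c: (-1/36)·(-3/2) = 1/24 ✓; 4 stages ⇒ order 4.

4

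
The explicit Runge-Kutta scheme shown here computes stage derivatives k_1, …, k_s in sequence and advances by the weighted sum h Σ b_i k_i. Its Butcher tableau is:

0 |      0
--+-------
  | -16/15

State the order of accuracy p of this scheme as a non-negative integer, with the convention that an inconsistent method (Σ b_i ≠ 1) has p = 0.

b = (-16/15)
c = (0)
Σ b_i: (-16/15)·1 = -16/15 ≠ 1 ⇒ order 0.

0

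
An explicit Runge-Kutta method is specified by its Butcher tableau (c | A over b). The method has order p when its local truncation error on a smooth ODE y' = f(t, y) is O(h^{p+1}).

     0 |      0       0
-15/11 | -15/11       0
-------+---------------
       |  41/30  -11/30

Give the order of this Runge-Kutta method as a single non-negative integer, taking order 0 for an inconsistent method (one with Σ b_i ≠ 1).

b = (41/30, -11/30)
c = (0, -15/11)
Σ b_i: 41/30·1 + (-11/30)·1 = 1 ✓
b·c: (-11/30)·(-15/11) = 1/2 ✓; 2 stages ⇒ order 2.

2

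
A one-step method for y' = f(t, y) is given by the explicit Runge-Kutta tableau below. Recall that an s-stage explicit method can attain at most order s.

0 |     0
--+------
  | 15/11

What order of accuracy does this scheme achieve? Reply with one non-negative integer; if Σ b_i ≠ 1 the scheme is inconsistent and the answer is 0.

0

b = (15/11)
c = (0)
Σ b_i: 15/11·1 = 15/11 ≠ 1 ⇒ order 0.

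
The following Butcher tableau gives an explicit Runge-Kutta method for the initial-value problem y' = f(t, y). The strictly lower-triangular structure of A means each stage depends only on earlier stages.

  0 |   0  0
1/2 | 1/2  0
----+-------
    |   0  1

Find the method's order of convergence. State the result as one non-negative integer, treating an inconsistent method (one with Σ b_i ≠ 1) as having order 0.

2

b = (0, 1)
c = (0, 1/2)
Σ b_i: 1·1 = 1 ✓
b·c: 1·1/2 = 1/2 ✓; 2 stages ⇒ order 2.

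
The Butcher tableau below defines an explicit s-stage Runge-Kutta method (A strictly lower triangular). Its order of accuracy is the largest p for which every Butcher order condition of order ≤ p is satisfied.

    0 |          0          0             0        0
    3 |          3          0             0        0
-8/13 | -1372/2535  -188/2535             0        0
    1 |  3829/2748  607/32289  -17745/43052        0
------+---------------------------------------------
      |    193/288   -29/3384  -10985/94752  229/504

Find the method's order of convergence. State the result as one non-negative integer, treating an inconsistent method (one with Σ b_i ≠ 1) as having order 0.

4

b = (193/288, -29/3384, -10985/94752, 229/504)
c = (0, 3, -8/13, 1)
Ac = (0, 0, -188/845, 71/229)
Σ b_i: 193/288·1 + (-29/3384)·1 + (-10985/94752)·1 + 229/504·1 = 1 ✓
b·c: (-29/3384)·3 + (-10985/94752)·(-8/13) + 229/504·1 = 1/2 ✓
b·c²: (-29/3384)·9 + (-10985/94752)·64/169 + 229/504·1 = 1/3 ✓
b·Ac: (-10985/94752)·(-188/845) + 229/504·71/229 = 1/6 ✓
b·c³: (-29/3384)·27 + (-10985/94752)·(-512/2197) + 229/504·1 = 1/4 ✓
b·(c∘Ac): (-10985/94752)·1504/10985 + 229/504·71/229 = 1/8 ✓
b·Ac²: (-10985/94752)·(-564/845) + 229/504·3/229 = 1/12 ✓
b·A²c: 229/504·21/229 = 1/24 ✓; 4 stages ⇒ order 4.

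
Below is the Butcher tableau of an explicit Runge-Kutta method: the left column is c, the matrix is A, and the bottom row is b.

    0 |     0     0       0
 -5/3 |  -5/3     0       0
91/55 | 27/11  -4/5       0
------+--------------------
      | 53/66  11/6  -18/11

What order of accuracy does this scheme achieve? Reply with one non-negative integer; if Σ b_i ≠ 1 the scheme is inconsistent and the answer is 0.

b = (53/66, 11/6, -18/11)
c = (0, -5/3, 91/55)
Ac = (0, 0, 4/3)
Σ b_i: 53/66·1 + 11/6·1 + (-18/11)·1 = 1 ✓
b·c: 11/6·(-5/3) + (-18/11)·91/55 = -62759/10890 ≠ 1/2 ⇒ order 1.

1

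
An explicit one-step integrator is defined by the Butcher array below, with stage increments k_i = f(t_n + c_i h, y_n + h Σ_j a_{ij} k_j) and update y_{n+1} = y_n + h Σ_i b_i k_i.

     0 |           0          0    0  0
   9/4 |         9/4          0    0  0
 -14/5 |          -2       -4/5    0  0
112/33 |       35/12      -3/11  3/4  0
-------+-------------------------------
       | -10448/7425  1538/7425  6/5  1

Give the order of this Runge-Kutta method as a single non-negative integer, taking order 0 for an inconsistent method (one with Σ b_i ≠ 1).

2

b = (-10448/7425, 1538/7425, 6/5, 1)
c = (0, 9/4, -14/5, 112/33)
Ac = (0, 0, -9/5, -597/220)
Σ b_i: (-10448/7425)·1 + 1538/7425·1 + 6/5·1 + 1·1 = 1 ✓
b·c: 1538/7425·9/4 + 6/5·(-14/5) + 1·112/33 = 1/2 ✓
b·c²: 1538/7425·81/16 + 6/5·196/25 + 1·12544/1089 = 23931277/1089000 ≠ 1/3 ⇒ order 2.
b·Ac: 6/5·(-9/5) + 1·(-597/220) = -5361/1100 ≠ 1/6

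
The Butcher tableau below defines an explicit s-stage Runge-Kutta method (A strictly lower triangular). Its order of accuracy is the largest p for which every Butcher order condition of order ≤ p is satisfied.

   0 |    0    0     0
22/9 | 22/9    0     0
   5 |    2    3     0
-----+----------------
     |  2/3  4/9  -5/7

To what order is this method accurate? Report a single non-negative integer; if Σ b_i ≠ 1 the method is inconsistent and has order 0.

b = (2/3, 4/9, -5/7)
c = (0, 22/9, 5)
Ac = (0, 0, 22/3)
Σ b_i: 2/3·1 + 4/9·1 + (-5/7)·1 = 25/63 ≠ 1 ⇒ order 0.

0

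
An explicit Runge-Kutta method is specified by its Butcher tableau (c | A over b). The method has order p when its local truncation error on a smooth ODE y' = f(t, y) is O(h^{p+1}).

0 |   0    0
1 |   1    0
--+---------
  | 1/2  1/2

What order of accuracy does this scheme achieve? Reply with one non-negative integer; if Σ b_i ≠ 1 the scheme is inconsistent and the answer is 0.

b = (1/2, 1/2)
c = (0, 1)
Σ b_i: 1/2·1 + 1/2·1 = 1 ✓
b·c: 1/2·1 = 1/2 ✓; 2 stages ⇒ order 2.

2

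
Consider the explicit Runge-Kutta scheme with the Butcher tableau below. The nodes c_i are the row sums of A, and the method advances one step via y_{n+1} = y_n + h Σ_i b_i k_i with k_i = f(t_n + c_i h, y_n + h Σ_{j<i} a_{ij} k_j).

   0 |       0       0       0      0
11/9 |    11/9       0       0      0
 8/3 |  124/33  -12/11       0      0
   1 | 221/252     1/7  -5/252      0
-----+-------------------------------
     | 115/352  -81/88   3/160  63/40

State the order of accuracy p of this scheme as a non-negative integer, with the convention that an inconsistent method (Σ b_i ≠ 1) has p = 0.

b = (115/352, -81/88, 3/160, 63/40)
c = (0, 11/9, 8/3, 1)
Ac = (0, 0, -4/3, 23/189)
Σ b_i: 115/352·1 + (-81/88)·1 + 3/160·1 + 63/40·1 = 1 ✓
b·c: (-81/88)·11/9 + 3/160·8/3 + 63/40·1 = 1/2 ✓
b·c²: (-81/88)·121/81 + 3/160·64/9 + 63/40·1 = 1/3 ✓
b·Ac: 3/160·(-4/3) + 63/40·23/189 = 1/6 ✓
b·c³: (-81/88)·1331/729 + 3/160·512/27 + 63/40·1 = 1/4 ✓
b·(c∘Ac): 3/160·(-32/9) + 63/40·23/189 = 1/8 ✓
b·Ac²: 3/160·(-44/27) + 63/40·41/567 = 1/12 ✓
b·A²c: 63/40·5/189 = 1/24 ✓; 4 stages ⇒ order 4.

4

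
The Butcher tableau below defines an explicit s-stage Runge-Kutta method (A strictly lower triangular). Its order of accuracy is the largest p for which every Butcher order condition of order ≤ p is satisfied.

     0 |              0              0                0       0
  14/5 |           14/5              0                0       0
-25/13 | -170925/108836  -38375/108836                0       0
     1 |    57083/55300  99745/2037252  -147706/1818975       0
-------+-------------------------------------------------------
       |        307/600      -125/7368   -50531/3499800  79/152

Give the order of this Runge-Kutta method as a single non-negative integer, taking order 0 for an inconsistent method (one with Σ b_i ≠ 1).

b = (307/600, -125/7368, -50531/3499800, 79/152)
c = (0, 14/5, -25/13, 1)
Ac = (0, 0, -7675/7774, 139/474)
Σ b_i: 307/600·1 + (-125/7368)·1 + (-50531/3499800)·1 + 79/152·1 = 1 ✓
b·c: (-125/7368)·14/5 + (-50531/3499800)·(-25/13) + 79/152·1 = 1/2 ✓
b·c²: (-125/7368)·196/25 + (-50531/3499800)·625/169 + 79/152·1 = 1/3 ✓
b·Ac: (-50531/3499800)·(-7675/7774) + 79/152·139/474 = 1/6 ✓
b·c³: (-125/7368)·2744/125 + (-50531/3499800)·(-15625/2197) + 79/152·1 = 1/4 ✓
b·(c∘Ac): (-50531/3499800)·191875/101062 + 79/152·139/474 = 1/8 ✓
b·Ac²: (-50531/3499800)·(-10745/3887) + 79/152·33/395 = 1/12 ✓
b·A²c: 79/152·19/237 = 1/24 ✓; 4 stages ⇒ order 4.

4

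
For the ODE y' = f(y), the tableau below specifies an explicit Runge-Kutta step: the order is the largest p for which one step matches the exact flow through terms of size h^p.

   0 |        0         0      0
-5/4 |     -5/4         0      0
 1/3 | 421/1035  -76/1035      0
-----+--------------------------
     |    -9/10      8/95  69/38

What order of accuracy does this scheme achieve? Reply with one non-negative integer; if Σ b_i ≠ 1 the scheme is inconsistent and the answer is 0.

3

b = (-9/10, 8/95, 69/38)
c = (0, -5/4, 1/3)
Ac = (0, 0, 19/207)
Σ b_i: (-9/10)·1 + 8/95·1 + 69/38·1 = 1 ✓
b·c: 8/95·(-5/4) + 69/38·1/3 = 1/2 ✓
b·c²: 8/95·25/16 + 69/38·1/9 = 1/3 ✓
b·Ac: 69/38·19/207 = 1/6 ✓; 3 stages ⇒ order 3.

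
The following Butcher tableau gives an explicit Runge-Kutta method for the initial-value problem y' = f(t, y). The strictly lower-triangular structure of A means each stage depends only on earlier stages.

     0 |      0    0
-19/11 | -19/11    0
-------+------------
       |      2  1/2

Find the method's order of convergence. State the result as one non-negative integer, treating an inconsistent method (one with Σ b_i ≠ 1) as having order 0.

b = (2, 1/2)
c = (0, -19/11)
Σ b_i: 2·1 + 1/2·1 = 5/2 ≠ 1 ⇒ order 0.

0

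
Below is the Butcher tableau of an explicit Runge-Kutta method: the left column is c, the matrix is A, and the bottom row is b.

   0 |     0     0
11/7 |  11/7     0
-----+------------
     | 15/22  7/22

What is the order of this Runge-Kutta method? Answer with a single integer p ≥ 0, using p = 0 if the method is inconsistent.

2

b = (15/22, 7/22)
c = (0, 11/7)
Σ b_i: 15/22·1 + 7/22·1 = 1 ✓
b·c: 7/22·11/7 = 1/2 ✓; 2 stages ⇒ order 2.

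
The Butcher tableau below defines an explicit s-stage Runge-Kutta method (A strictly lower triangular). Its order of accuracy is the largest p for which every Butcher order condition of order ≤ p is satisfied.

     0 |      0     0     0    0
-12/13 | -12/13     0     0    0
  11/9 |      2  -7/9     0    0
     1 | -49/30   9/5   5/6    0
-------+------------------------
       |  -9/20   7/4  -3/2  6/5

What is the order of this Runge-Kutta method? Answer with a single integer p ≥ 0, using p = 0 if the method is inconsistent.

1

b = (-9/20, 7/4, -3/2, 6/5)
c = (0, -12/13, 11/9, 1)
Ac = (0, 0, 28/39, -2257/3510)
Σ b_i: (-9/20)·1 + 7/4·1 + (-3/2)·1 + 6/5·1 = 1 ✓
b·c: 7/4·(-12/13) + (-3/2)·11/9 + 6/5·1 = -877/390 ≠ 1/2 ⇒ order 1.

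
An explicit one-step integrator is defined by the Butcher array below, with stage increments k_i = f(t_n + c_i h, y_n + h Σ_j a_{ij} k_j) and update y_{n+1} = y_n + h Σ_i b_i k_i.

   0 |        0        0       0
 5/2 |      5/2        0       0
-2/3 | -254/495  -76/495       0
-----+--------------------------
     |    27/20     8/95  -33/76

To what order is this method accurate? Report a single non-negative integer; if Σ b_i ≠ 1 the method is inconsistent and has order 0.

3

b = (27/20, 8/95, -33/76)
c = (0, 5/2, -2/3)
Ac = (0, 0, -38/99)
Σ b_i: 27/20·1 + 8/95·1 + (-33/76)·1 = 1 ✓
b·c: 8/95·5/2 + (-33/76)·(-2/3) = 1/2 ✓
b·c²: 8/95·25/4 + (-33/76)·4/9 = 1/3 ✓
b·Ac: (-33/76)·(-38/99) = 1/6 ✓; 3 stages ⇒ order 3.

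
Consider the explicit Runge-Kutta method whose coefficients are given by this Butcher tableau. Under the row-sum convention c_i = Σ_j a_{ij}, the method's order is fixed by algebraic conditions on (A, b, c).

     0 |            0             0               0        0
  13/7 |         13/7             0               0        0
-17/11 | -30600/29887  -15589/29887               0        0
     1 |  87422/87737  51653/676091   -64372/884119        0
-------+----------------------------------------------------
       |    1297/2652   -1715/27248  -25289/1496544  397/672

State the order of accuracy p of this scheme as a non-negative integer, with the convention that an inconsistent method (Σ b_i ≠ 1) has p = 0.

4

b = (1297/2652, -1715/27248, -25289/1496544, 397/672)
c = (0, 13/7, -17/11, 1)
Ac = (0, 0, -2227/2299, 101/397)
Σ b_i: 1297/2652·1 + (-1715/27248)·1 + (-25289/1496544)·1 + 397/672·1 = 1 ✓
b·c: (-1715/27248)·13/7 + (-25289/1496544)·(-17/11) + 397/672·1 = 1/2 ✓
b·c²: (-1715/27248)·169/49 + (-25289/1496544)·289/121 + 397/672·1 = 1/3 ✓
b·Ac: (-25289/1496544)·(-2227/2299) + 397/672·101/397 = 1/6 ✓
b·c³: (-1715/27248)·2197/343 + (-25289/1496544)·(-4913/1331) + 397/672·1 = 1/4 ✓
b·(c∘Ac): (-25289/1496544)·37859/25289 + 397/672·101/397 = 1/8 ✓
b·Ac²: (-25289/1496544)·(-28951/16093) + 397/672·249/2779 = 1/12 ✓
b·A²c: 397/672·28/397 = 1/24 ✓; 4 stages ⇒ order 4.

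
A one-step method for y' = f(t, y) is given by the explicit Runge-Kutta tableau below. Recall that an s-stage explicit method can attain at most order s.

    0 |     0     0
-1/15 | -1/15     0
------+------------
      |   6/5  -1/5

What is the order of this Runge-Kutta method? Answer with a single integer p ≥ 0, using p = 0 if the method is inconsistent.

b = (6/5, -1/5)
c = (0, -1/15)
Σ b_i: 6/5·1 + (-1/5)·1 = 1 ✓
b·c: (-1/5)·(-1/15) = 1/75 ≠ 1/2 ⇒ order 1.

1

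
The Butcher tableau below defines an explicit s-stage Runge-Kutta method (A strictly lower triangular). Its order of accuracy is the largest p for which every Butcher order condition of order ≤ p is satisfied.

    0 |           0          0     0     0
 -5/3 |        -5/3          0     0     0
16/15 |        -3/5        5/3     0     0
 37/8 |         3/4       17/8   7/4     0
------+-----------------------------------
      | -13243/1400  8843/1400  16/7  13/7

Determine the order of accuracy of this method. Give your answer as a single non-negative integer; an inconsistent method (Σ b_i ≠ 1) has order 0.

b = (-13243/1400, 8843/1400, 16/7, 13/7)
c = (0, -5/3, 16/15, 37/8)
Ac = (0, 0, -25/9, -67/40)
Σ b_i: (-13243/1400)·1 + 8843/1400·1 + 16/7·1 + 13/7·1 = 1 ✓
b·c: 8843/1400·(-5/3) + 16/7·16/15 + 13/7·37/8 = 1/2 ✓
b·c²: 8843/1400·25/9 + 16/7·256/225 + 13/7·1369/64 = 6035069/100800 ≠ 1/3 ⇒ order 2.
b·Ac: 16/7·(-25/9) + 13/7·(-67/40) = -23839/2520 ≠ 1/6

2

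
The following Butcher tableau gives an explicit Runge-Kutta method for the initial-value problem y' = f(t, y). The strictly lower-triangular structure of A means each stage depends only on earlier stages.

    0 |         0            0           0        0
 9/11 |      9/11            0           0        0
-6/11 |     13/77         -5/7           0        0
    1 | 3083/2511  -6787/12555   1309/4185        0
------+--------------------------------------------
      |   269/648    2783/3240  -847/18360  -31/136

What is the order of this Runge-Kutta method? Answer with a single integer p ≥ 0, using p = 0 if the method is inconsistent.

b = (269/648, 2783/3240, -847/18360, -31/136)
c = (0, 9/11, -6/11, 1)
Ac = (0, 0, -45/77, -19/31)
Σ b_i: 269/648·1 + 2783/3240·1 + (-847/18360)·1 + (-31/136)·1 = 1 ✓
b·c: 2783/3240·9/11 + (-847/18360)·(-6/11) + (-31/136)·1 = 1/2 ✓
b·c²: 2783/3240·81/121 + (-847/18360)·36/121 + (-31/136)·1 = 1/3 ✓
b·Ac: (-847/18360)·(-45/77) + (-31/136)·(-19/31) = 1/6 ✓
b·c³: 2783/3240·729/1331 + (-847/18360)·(-216/1331) + (-31/136)·1 = 1/4 ✓
b·(c∘Ac): (-847/18360)·270/847 + (-31/136)·(-19/31) = 1/8 ✓
b·Ac²: (-847/18360)·(-405/847) + (-31/136)·(-25/93) = 1/12 ✓
b·A²c: (-31/136)·(-17/93) = 1/24 ✓; 4 stages ⇒ order 4.

4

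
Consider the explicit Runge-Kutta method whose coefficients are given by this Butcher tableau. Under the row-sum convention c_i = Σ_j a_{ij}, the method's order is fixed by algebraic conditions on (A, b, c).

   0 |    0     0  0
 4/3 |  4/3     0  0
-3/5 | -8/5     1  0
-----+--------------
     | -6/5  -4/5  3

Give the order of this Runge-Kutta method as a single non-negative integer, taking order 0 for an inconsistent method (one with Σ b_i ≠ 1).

1

b = (-6/5, -4/5, 3)
c = (0, 4/3, -3/5)
Ac = (0, 0, 4/3)
Σ b_i: (-6/5)·1 + (-4/5)·1 + 3·1 = 1 ✓
b·c: (-4/5)·4/3 + 3·(-3/5) = -43/15 ≠ 1/2 ⇒ order 1.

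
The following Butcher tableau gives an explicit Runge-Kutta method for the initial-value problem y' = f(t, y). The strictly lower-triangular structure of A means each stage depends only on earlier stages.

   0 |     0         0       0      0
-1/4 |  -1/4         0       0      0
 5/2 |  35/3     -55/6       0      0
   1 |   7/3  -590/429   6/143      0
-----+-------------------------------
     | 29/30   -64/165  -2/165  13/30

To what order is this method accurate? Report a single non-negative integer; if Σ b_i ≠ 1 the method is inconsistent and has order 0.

4

b = (29/30, -64/165, -2/165, 13/30)
c = (0, -1/4, 5/2, 1)
Ac = (0, 0, 55/24, 35/78)
Σ b_i: 29/30·1 + (-64/165)·1 + (-2/165)·1 + 13/30·1 = 1 ✓
b·c: (-64/165)·(-1/4) + (-2/165)·5/2 + 13/30·1 = 1/2 ✓
b·c²: (-64/165)·1/16 + (-2/165)·25/4 + 13/30·1 = 1/3 ✓
b·Ac: (-2/165)·55/24 + 13/30·35/78 = 1/6 ✓
b·c³: (-64/165)·(-1/64) + (-2/165)·125/8 + 13/30·1 = 1/4 ✓
b·(c∘Ac): (-2/165)·275/48 + 13/30·35/78 = 1/8 ✓
b·Ac²: (-2/165)·(-55/96) + 13/30·55/312 = 1/12 ✓
b·A²c: 13/30·5/52 = 1/24 ✓; 4 stages ⇒ order 4.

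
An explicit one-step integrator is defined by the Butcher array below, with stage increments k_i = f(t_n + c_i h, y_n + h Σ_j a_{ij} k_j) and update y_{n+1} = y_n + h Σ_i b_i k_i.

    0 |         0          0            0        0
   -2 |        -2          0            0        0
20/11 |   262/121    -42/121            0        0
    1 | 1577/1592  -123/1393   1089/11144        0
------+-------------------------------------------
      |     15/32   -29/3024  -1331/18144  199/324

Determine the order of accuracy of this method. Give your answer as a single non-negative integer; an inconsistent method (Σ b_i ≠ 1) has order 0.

b = (15/32, -29/3024, -1331/18144, 199/324)
c = (0, -2, 20/11, 1)
Ac = (0, 0, 84/121, 141/398)
Σ b_i: 15/32·1 + (-29/3024)·1 + (-1331/18144)·1 + 199/324·1 = 1 ✓
b·c: (-29/3024)·(-2) + (-1331/18144)·20/11 + 199/324·1 = 1/2 ✓
b·c²: (-29/3024)·4 + (-1331/18144)·400/121 + 199/324·1 = 1/3 ✓
b·Ac: (-1331/18144)·84/121 + 199/324·141/398 = 1/6 ✓
b·c³: (-29/3024)·(-8) + (-1331/18144)·8000/1331 + 199/324·1 = 1/4 ✓
b·(c∘Ac): (-1331/18144)·1680/1331 + 199/324·141/398 = 1/8 ✓
b·Ac²: (-1331/18144)·(-168/121) + 199/324·(-6/199) = 1/12 ✓
b·A²c: 199/324·27/398 = 1/24 ✓; 4 stages ⇒ order 4.

4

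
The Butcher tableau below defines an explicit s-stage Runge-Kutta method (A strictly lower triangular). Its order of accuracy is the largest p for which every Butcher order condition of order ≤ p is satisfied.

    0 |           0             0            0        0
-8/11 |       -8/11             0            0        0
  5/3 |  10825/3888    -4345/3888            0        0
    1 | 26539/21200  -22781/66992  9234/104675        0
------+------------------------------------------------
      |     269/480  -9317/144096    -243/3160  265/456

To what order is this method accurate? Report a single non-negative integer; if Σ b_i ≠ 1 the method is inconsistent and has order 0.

4

b = (269/480, -9317/144096, -243/3160, 265/456)
c = (0, -8/11, 5/3, 1)
Ac = (0, 0, 395/486, 209/530)
Σ b_i: 269/480·1 + (-9317/144096)·1 + (-243/3160)·1 + 265/456·1 = 1 ✓
b·c: (-9317/144096)·(-8/11) + (-243/3160)·5/3 + 265/456·1 = 1/2 ✓
b·c²: (-9317/144096)·64/121 + (-243/3160)·25/9 + 265/456·1 = 1/3 ✓
b·Ac: (-243/3160)·395/486 + 265/456·209/530 = 1/6 ✓
b·c³: (-9317/144096)·(-512/1331) + (-243/3160)·125/27 + 265/456·1 = 1/4 ✓
b·(c∘Ac): (-243/3160)·1975/1458 + 265/456·209/530 = 1/8 ✓
b·Ac²: (-243/3160)·(-1580/2673) + 265/456·38/583 = 1/12 ✓
b·A²c: 265/456·19/265 = 1/24 ✓; 4 stages ⇒ order 4.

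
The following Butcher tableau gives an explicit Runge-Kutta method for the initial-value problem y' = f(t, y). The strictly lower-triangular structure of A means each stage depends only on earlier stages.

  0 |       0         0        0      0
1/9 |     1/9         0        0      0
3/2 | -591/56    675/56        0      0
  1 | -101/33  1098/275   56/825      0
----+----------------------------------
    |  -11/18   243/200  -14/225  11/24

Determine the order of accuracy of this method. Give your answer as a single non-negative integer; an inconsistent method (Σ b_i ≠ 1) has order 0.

b = (-11/18, 243/200, -14/225, 11/24)
c = (0, 1/9, 3/2, 1)
Ac = (0, 0, 75/56, 6/11)
Σ b_i: (-11/18)·1 + 243/200·1 + (-14/225)·1 + 11/24·1 = 1 ✓
b·c: 243/200·1/9 + (-14/225)·3/2 + 11/24·1 = 1/2 ✓
b·c²: 243/200·1/81 + (-14/225)·9/4 + 11/24·1 = 1/3 ✓
b·Ac: (-14/225)·75/56 + 11/24·6/11 = 1/6 ✓
b·c³: 243/200·1/729 + (-14/225)·27/8 + 11/24·1 = 1/4 ✓
b·(c∘Ac): (-14/225)·225/112 + 11/24·6/11 = 1/8 ✓
b·Ac²: (-14/225)·25/168 + 11/24·20/99 = 1/12 ✓
b·A²c: 11/24·1/11 = 1/24 ✓; 4 stages ⇒ order 4.

4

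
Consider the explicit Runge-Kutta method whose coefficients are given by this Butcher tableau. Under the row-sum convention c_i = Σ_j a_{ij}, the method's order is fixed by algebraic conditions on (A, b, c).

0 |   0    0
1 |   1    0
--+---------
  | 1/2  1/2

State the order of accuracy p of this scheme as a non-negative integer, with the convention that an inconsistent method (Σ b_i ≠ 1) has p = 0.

b = (1/2, 1/2)
c = (0, 1)
Σ b_i: 1/2·1 + 1/2·1 = 1 ✓
b·c: 1/2·1 = 1/2 ✓; 2 stages ⇒ order 2.

2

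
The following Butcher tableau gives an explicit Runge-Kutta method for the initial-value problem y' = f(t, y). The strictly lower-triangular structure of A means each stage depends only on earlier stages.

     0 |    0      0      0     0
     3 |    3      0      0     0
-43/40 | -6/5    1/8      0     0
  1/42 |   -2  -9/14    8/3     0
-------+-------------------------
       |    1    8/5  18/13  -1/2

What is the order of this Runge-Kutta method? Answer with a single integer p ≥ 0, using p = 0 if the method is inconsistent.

0

b = (1, 8/5, 18/13, -1/2)
c = (0, 3, -43/40, 1/42)
Ac = (0, 0, 3/8, -1007/210)
Σ b_i: 1·1 + 8/5·1 + 18/13·1 + (-1/2)·1 = 453/130 ≠ 1 ⇒ order 0.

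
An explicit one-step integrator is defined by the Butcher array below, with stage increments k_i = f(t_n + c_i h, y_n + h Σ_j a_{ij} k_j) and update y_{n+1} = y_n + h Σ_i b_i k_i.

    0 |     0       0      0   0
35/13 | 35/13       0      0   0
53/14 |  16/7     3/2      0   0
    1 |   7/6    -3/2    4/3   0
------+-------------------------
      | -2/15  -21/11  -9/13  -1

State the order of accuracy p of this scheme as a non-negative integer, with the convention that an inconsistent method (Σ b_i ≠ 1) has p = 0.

0

b = (-2/15, -21/11, -9/13, -1)
c = (0, 35/13, 53/14, 1)
Ac = (0, 0, 105/26, 551/546)
Σ b_i: (-2/15)·1 + (-21/11)·1 + (-9/13)·1 + (-1)·1 = -8011/2145 ≠ 1 ⇒ order 0.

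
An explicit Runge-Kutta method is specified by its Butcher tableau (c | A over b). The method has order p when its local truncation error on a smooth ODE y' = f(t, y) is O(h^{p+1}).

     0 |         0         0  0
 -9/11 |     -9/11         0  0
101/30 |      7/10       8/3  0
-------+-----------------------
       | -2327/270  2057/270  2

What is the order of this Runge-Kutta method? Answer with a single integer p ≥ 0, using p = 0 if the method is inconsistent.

b = (-2327/270, 2057/270, 2)
c = (0, -9/11, 101/30)
Ac = (0, 0, -24/11)
Σ b_i: (-2327/270)·1 + 2057/270·1 + 2·1 = 1 ✓
b·c: 2057/270·(-9/11) + 2·101/30 = 1/2 ✓
b·c²: 2057/270·81/121 + 2·10201/900 = 6248/225 ≠ 1/3 ⇒ order 2.
b·Ac: 2·(-24/11) = -48/11 ≠ 1/6

2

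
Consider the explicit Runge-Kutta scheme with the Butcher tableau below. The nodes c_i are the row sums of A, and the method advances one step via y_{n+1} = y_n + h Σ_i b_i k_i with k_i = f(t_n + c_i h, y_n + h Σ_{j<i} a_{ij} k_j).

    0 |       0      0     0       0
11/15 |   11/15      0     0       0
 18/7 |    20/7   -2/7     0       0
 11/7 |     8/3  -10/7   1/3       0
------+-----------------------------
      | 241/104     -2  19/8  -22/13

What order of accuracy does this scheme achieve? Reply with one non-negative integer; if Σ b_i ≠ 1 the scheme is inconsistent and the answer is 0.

1

b = (241/104, -2, 19/8, -22/13)
c = (0, 11/15, 18/7, 11/7)
Ac = (0, 0, -22/105, -4/21)
Σ b_i: 241/104·1 + (-2)·1 + 19/8·1 + (-22/13)·1 = 1 ✓
b·c: (-2)·11/15 + 19/8·18/7 + (-22/13)·11/7 = 10817/5460 ≠ 1/2 ⇒ order 1.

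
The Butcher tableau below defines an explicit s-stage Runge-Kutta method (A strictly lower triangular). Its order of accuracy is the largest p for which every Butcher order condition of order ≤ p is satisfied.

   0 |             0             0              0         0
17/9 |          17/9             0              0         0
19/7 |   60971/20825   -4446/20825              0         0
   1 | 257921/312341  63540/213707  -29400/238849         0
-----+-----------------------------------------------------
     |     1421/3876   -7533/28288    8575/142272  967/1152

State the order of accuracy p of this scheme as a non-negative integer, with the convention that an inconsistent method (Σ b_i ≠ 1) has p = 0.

4

b = (1421/3876, -7533/28288, 8575/142272, 967/1152)
c = (0, 17/9, 19/7, 1)
Ac = (0, 0, -494/1225, 220/967)
Σ b_i: 1421/3876·1 + (-7533/28288)·1 + 8575/142272·1 + 967/1152·1 = 1 ✓
b·c: (-7533/28288)·17/9 + 8575/142272·19/7 + 967/1152·1 = 1/2 ✓
b·c²: (-7533/28288)·289/81 + 8575/142272·361/49 + 967/1152·1 = 1/3 ✓
b·Ac: 8575/142272·(-494/1225) + 967/1152·220/967 = 1/6 ✓
b·c³: (-7533/28288)·4913/729 + 8575/142272·6859/343 + 967/1152·1 = 1/4 ✓
b·(c∘Ac): 8575/142272·(-9386/8575) + 967/1152·220/967 = 1/8 ✓
b·Ac²: 8575/142272·(-8398/11025) + 967/1152·1340/8703 = 1/12 ✓
b·A²c: 967/1152·48/967 = 1/24 ✓; 4 stages ⇒ order 4.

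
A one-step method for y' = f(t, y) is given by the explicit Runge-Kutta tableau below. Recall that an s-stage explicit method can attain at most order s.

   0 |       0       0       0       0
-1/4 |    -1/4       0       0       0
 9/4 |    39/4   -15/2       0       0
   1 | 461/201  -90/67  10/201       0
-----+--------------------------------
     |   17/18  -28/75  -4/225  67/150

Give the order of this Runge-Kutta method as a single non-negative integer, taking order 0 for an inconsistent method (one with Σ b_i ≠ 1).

b = (17/18, -28/75, -4/225, 67/150)
c = (0, -1/4, 9/4, 1)
Ac = (0, 0, 15/8, 30/67)
Σ b_i: 17/18·1 + (-28/75)·1 + (-4/225)·1 + 67/150·1 = 1 ✓
b·c: (-28/75)·(-1/4) + (-4/225)·9/4 + 67/150·1 = 1/2 ✓
b·c²: (-28/75)·1/16 + (-4/225)·81/16 + 67/150·1 = 1/3 ✓
b·Ac: (-4/225)·15/8 + 67/150·30/67 = 1/6 ✓
b·c³: (-28/75)·(-1/64) + (-4/225)·729/64 + 67/150·1 = 1/4 ✓
b·(c∘Ac): (-4/225)·135/32 + 67/150·30/67 = 1/8 ✓
b·Ac²: (-4/225)·(-15/32) + 67/150·45/268 = 1/12 ✓
b·A²c: 67/150·25/268 = 1/24 ✓; 4 stages ⇒ order 4.

4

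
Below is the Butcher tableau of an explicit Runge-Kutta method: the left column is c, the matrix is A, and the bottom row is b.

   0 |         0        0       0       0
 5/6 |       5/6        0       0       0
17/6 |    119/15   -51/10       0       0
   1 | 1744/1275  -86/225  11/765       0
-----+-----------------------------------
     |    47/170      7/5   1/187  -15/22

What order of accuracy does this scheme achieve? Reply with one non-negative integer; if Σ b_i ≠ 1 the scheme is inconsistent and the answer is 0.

b = (47/170, 7/5, 1/187, -15/22)
c = (0, 5/6, 17/6, 1)
Ac = (0, 0, -17/4, -5/18)
Σ b_i: 47/170·1 + 7/5·1 + 1/187·1 + (-15/22)·1 = 1 ✓
b·c: 7/5·5/6 + 1/187·17/6 + (-15/22)·1 = 1/2 ✓
b·c²: 7/5·25/36 + 1/187·289/36 + (-15/22)·1 = 1/3 ✓
b·Ac: 1/187·(-17/4) + (-15/22)·(-5/18) = 1/6 ✓
b·c³: 7/5·125/216 + 1/187·4913/216 + (-15/22)·1 = 1/4 ✓
b·(c∘Ac): 1/187·(-289/24) + (-15/22)·(-5/18) = 1/8 ✓
b·Ac²: 1/187·(-85/24) + (-15/22)·(-3/20) = 1/12 ✓
b·A²c: (-15/22)·(-11/180) = 1/24 ✓; 4 stages ⇒ order 4.

4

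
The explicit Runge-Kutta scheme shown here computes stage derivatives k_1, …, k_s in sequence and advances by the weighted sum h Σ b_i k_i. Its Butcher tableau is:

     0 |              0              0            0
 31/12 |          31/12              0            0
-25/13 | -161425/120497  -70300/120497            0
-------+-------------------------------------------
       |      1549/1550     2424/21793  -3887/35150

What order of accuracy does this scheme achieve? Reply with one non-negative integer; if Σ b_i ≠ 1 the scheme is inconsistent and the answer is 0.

3

b = (1549/1550, 2424/21793, -3887/35150)
c = (0, 31/12, -25/13)
Ac = (0, 0, -17575/11661)
Σ b_i: 1549/1550·1 + 2424/21793·1 + (-3887/35150)·1 = 1 ✓
b·c: 2424/21793·31/12 + (-3887/35150)·(-25/13) = 1/2 ✓
b·c²: 2424/21793·961/144 + (-3887/35150)·625/169 = 1/3 ✓
b·Ac: (-3887/35150)·(-17575/11661) = 1/6 ✓; 3 stages ⇒ order 3.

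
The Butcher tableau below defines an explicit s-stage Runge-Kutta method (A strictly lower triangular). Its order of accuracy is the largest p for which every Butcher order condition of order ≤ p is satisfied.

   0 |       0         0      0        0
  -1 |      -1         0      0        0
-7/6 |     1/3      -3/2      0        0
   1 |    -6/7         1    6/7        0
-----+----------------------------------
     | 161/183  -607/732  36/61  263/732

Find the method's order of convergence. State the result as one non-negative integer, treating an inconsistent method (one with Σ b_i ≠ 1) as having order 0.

3

b = (161/183, -607/732, 36/61, 263/732)
c = (0, -1, -7/6, 1)
Ac = (0, 0, 3/2, -2)
Σ b_i: 161/183·1 + (-607/732)·1 + 36/61·1 + 263/732·1 = 1 ✓
b·c: (-607/732)·(-1) + 36/61·(-7/6) + 263/732·1 = 1/2 ✓
b·c²: (-607/732)·1 + 36/61·49/36 + 263/732·1 = 1/3 ✓
b·Ac: 36/61·3/2 + 263/732·(-2) = 1/6 ✓
b·c³: (-607/732)·(-1) + 36/61·(-343/216) + 263/732·1 = 46/183 ≠ 1/4 ⇒ order 3.
b·(c∘Ac): 36/61·(-7/4) + 263/732·(-2) = -641/366 ≠ 1/8
b·Ac²: 36/61·(-3/2) + 263/732·13/6 = -469/4392 ≠ 1/12
b·A²c: 263/732·9/7 = 789/1708 ≠ 1/24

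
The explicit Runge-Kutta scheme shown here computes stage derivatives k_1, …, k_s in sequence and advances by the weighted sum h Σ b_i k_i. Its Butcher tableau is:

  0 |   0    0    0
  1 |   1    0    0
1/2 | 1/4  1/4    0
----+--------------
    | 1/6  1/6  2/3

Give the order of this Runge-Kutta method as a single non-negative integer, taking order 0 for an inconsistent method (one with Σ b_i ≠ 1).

3

b = (1/6, 1/6, 2/3)
c = (0, 1, 1/2)
Ac = (0, 0, 1/4)
Σ b_i: 1/6·1 + 1/6·1 + 2/3·1 = 1 ✓
b·c: 1/6·1 + 2/3·1/2 = 1/2 ✓
b·c²: 1/6·1 + 2/3·1/4 = 1/3 ✓
b·Ac: 2/3·1/4 = 1/6 ✓; 3 stages ⇒ order 3.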